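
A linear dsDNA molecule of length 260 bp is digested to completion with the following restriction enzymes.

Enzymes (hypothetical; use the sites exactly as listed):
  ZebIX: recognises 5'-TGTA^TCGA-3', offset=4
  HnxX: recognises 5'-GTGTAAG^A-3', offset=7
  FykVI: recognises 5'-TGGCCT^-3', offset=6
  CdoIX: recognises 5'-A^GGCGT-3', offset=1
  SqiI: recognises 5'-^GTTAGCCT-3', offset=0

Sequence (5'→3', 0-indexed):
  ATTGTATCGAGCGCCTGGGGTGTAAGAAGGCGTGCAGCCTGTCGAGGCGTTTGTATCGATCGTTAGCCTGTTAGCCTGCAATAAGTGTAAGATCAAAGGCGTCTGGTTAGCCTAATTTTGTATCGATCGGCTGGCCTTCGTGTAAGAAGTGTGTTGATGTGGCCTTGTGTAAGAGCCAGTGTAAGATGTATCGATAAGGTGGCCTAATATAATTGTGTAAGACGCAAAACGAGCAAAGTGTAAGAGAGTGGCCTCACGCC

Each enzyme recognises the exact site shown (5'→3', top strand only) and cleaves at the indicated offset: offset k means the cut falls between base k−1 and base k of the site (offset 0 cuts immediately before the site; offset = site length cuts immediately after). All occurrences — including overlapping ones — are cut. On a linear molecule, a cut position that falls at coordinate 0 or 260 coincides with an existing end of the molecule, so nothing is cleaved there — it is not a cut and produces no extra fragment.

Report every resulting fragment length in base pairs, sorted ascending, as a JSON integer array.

[2,5,6,6,6,6,8,8,8,9,10,10,12,15,15,16,17,17,19,20,22,23]

Per-enzyme occurrences:
  ZebIX TGTATCGA/4: at [2, 51, 118, 186] ⇒ [6, 55, 122, 190]
  HnxX GTGTAAGA/7: at [19, 84, 139, 166, 178, 214, 237] ⇒ [26, 91, 146, 173, 185, 221, 244]
  FykVI TGGCCT/6: at [131, 159, 199, 248] ⇒ [137, 165, 205, 254]
  CdoIX AGGCGT/1: at [27, 44, 96] ⇒ [28, 45, 97]
  SqiI GTTAGCCT/0: at [61, 69, 105] ⇒ [61, 69, 105]

Pooled cuts: [6, 26, 28, 45, 55, 61, 69, 91, 97, 105, 122, 137, 146, 165, 173, 185, 190, 205, 221, 244, 254]

Fragment lengths:
  [0,6): 6 bp
  [6,26): 20 bp
  [26,28): 2 bp
  [28,45): 17 bp
  [45,55): 10 bp
  [55,61): 6 bp
  [61,69): 8 bp
  [69,91): 22 bp
  [91,97): 6 bp
  [97,105): 8 bp
  [105,122): 17 bp
  [122,137): 15 bp
  [137,146): 9 bp
  [146,165): 19 bp
  [165,173): 8 bp
  [173,185): 12 bp
  [185,190): 5 bp
  [190,205): 15 bp
  [205,221): 16 bp
  [221,244): 23 bp
  [244,254): 10 bp
  [254,260): 6 bp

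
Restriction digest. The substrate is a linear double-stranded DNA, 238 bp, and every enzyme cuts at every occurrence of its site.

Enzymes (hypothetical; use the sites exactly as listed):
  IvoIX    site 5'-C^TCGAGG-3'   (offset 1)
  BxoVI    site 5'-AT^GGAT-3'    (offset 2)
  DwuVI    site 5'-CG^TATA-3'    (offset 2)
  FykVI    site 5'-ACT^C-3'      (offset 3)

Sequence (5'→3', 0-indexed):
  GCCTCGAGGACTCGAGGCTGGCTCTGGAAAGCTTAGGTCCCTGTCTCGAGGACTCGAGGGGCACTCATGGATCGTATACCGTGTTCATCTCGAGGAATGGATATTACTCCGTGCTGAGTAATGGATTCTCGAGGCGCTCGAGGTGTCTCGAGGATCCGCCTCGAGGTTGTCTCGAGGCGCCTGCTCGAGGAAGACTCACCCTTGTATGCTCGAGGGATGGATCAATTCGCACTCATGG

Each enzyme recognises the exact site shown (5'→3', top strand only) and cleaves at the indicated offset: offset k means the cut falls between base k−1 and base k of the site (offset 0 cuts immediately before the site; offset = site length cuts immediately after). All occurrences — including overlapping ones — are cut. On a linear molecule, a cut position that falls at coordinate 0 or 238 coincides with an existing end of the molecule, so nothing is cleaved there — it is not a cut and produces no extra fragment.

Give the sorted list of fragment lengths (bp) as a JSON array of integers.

Per-enzyme occurrences:
  IvoIX CTCGAGG/1: at [2, 10, 44, 52, 88, 127, 136, 146, 159, 170, 183, 208] ⇒ [3, 11, 45, 53, 89, 128, 137, 147, 160, 171, 184, 209]
  BxoVI ATGGAT/2: at [66, 96, 120, 216] ⇒ [68, 98, 122, 218]
  DwuVI CGTATA/2: at [72] ⇒ [74]
  FykVI ACTC/3: at [9, 51, 62, 105, 193, 230] ⇒ [12, 54, 65, 108, 196, 233]

Pooled cuts: [3, 11, 12, 45, 53, 54, 65, 68, 74, 89, 98, 108, 122, 128, 137, 147, 160, 171, 184, 196, 209, 218, 233]

Fragment lengths:
  [0,3): 3 bp
  [3,11): 8 bp
  [11,12): 1 bp
  [12,45): 33 bp
  [45,53): 8 bp
  [53,54): 1 bp
  [54,65): 11 bp
  [65,68): 3 bp
  [68,74): 6 bp
  [74,89): 15 bp
  [89,98): 9 bp
  [98,108): 10 bp
  [108,122): 14 bp
  [122,128): 6 bp
  [128,137): 9 bp
  [137,147): 10 bp
  [147,160): 13 bp
  [160,171): 11 bp
  [171,184): 13 bp
  [184,196): 12 bp
  [196,209): 13 bp
  [209,218): 9 bp
  [218,233): 15 bp
  [233,238): 5 bp

[1,1,3,3,5,6,6,8,8,9,9,9,10,10,11,11,12,13,13,13,14,15,15,33]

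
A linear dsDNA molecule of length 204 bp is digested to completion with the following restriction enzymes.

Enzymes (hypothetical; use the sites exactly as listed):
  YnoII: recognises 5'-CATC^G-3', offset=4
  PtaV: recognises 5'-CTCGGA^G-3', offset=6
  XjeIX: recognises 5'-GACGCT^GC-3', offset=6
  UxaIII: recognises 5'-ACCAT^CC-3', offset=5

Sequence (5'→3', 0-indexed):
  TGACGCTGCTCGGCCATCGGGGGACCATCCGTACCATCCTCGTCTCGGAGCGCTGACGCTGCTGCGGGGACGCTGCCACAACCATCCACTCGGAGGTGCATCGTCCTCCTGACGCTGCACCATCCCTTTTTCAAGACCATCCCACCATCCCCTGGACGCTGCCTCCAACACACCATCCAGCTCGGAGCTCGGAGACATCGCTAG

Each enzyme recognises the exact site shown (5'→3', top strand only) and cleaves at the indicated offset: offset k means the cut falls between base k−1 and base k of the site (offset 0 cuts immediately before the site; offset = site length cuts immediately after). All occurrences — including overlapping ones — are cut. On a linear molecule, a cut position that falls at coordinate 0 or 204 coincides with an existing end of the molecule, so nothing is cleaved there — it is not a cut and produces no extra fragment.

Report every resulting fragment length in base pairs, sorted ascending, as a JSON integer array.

Scan for sites:
  YnoII (CATCG, off=4): starts [14, 98, 195] → cuts [18, 102, 199]
  PtaV (CTCGGAG, off=6): starts [43, 88, 180, 187] → cuts [49, 94, 186, 193]
  XjeIX (GACGCTGC, off=6): starts [1, 54, 68, 110, 154] → cuts [7, 60, 74, 116, 160]
  UxaIII (ACCATCC, off=5): starts [23, 32, 80, 118, 135, 143, 171] → cuts [28, 37, 85, 123, 140, 148, 176]

All cut coordinates (distinct, sorted): [7, 18, 28, 37, 49, 60, 74, 85, 94, 102, 116, 123, 140, 148, 160, 176, 186, 193, 199]

Fragment lengths:
  [0,7): 7 bp
  [7,18): 11 bp
  [18,28): 10 bp
  [28,37): 9 bp
  [37,49): 12 bp
  [49,60): 11 bp
  [60,74): 14 bp
  [74,85): 11 bp
  [85,94): 9 bp
  [94,102): 8 bp
  [102,116): 14 bp
  [116,123): 7 bp
  [123,140): 17 bp
  [140,148): 8 bp
  [148,160): 12 bp
  [160,176): 16 bp
  [176,186): 10 bp
  [186,193): 7 bp
  [193,199): 6 bp
  [199,204): 5 bp

[5,6,7,7,7,8,8,9,9,10,10,11,11,11,12,12,14,14,16,17]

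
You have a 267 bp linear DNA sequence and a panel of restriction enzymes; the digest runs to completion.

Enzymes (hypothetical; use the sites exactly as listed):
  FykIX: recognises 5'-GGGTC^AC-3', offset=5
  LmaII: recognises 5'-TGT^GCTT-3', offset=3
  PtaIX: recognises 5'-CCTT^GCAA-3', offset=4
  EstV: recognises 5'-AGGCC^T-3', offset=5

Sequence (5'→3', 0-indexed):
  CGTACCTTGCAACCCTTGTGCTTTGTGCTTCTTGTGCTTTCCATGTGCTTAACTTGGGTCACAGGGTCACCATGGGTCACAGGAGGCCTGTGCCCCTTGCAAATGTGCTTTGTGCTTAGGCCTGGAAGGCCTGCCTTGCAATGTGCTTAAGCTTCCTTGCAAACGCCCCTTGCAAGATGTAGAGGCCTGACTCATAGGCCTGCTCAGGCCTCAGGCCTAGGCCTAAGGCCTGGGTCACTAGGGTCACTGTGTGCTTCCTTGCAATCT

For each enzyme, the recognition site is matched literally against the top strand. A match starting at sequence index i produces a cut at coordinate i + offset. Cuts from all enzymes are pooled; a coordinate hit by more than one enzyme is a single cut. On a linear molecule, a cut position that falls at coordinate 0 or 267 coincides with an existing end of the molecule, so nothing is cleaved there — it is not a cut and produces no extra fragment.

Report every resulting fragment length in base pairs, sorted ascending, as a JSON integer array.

[6,6,6,7,7,7,7,7,7,7,8,8,8,8,9,9,9,9,10,10,10,10,11,11,13,13,14,14,16]

Per-enzyme occurrences:
  FykIX GGGTCAC/5: at [55, 63, 73, 231, 240] ⇒ [60, 68, 78, 236, 245]
  LmaII TGTGCTT/3: at [16, 23, 32, 43, 103, 110, 141, 249] ⇒ [19, 26, 35, 46, 106, 113, 144, 252]
  PtaIX CCTTGCAA/4: at [4, 94, 133, 154, 167, 256] ⇒ [8, 98, 137, 158, 171, 260]
  EstV AGGCCT/5: at [83, 117, 126, 182, 195, 205, 212, 218, 225] ⇒ [88, 122, 131, 187, 200, 210, 217, 223, 230]

All cut coordinates (distinct, sorted): [8, 19, 26, 35, 46, 60, 68, 78, 88, 98, 106, 113, 122, 131, 137, 144, 158, 171, 187, 200, 210, 217, 223, 230, 236, 245, 252, 260]

Fragment lengths:
  [0,8): 8 bp
  [8,19): 11 bp
  [19,26): 7 bp
  [26,35): 9 bp
  [35,46): 11 bp
  [46,60): 14 bp
  [60,68): 8 bp
  [68,78): 10 bp
  [78,88): 10 bp
  [88,98): 10 bp
  [98,106): 8 bp
  [106,113): 7 bp
  [113,122): 9 bp
  [122,131): 9 bp
  [131,137): 6 bp
  [137,144): 7 bp
  [144,158): 14 bp
  [158,171): 13 bp
  [171,187): 16 bp
  [187,200): 13 bp
  [200,210): 10 bp
  [210,217): 7 bp
  [217,223): 6 bp
  [223,230): 7 bp
  [230,236): 6 bp
  [236,245): 9 bp
  [245,252): 7 bp
  [252,260): 8 bp
  [260,267): 7 bp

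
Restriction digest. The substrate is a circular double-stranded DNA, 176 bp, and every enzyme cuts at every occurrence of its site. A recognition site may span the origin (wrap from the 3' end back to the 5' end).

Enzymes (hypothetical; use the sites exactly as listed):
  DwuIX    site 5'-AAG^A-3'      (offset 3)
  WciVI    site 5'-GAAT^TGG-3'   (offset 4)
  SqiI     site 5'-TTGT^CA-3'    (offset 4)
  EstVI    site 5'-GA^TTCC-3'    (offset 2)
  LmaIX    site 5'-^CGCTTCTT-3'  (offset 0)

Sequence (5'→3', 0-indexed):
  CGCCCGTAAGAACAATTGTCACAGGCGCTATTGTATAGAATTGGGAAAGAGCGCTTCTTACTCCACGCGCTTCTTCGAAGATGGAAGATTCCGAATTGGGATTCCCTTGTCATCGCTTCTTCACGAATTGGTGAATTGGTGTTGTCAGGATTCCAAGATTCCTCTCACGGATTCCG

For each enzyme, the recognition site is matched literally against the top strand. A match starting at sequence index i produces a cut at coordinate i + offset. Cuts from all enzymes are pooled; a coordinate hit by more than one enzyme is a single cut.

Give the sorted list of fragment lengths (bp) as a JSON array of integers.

[1,1,2,3,5,5,7,7,8,8,8,9,9,9,13,13,15,15,16,22]

Scan for sites:
  DwuIX (AAGA, off=3): starts [7, 46, 77, 84, 154] → cuts [10, 49, 80, 87, 157]
  WciVI (GAATTGG, off=4): starts [37, 92, 124, 132] → cuts [41, 96, 128, 136]
  SqiI (TTGTCA, off=4): starts [15, 106, 141] → cuts [19, 110, 145]
  EstVI (GATTCC, off=2): starts [86, 99, 148, 156, 169] → cuts [88, 101, 150, 158, 171]
  LmaIX (CGCTTCTT, off=0): starts [51, 67, 113] → cuts [51, 67, 113]

Pooled cuts: [10, 19, 41, 49, 51, 67, 80, 87, 88, 96, 101, 110, 113, 128, 136, 145, 150, 157, 158, 171]

Fragments:
  10→19: 9 bp
  19→41: 22 bp
  41→49: 8 bp
  49→51: 2 bp
  51→67: 16 bp
  67→80: 13 bp
  80→87: 7 bp
  87→88: 1 bp
  88→96: 8 bp
  96→101: 5 bp
  101→110: 9 bp
  110→113: 3 bp
  113→128: 15 bp
  128→136: 8 bp
  136→145: 9 bp
  145→150: 5 bp
  150→157: 7 bp
  157→158: 1 bp
  158→171: 13 bp
  171→10 (wrap): 176-171+10 = 15 bp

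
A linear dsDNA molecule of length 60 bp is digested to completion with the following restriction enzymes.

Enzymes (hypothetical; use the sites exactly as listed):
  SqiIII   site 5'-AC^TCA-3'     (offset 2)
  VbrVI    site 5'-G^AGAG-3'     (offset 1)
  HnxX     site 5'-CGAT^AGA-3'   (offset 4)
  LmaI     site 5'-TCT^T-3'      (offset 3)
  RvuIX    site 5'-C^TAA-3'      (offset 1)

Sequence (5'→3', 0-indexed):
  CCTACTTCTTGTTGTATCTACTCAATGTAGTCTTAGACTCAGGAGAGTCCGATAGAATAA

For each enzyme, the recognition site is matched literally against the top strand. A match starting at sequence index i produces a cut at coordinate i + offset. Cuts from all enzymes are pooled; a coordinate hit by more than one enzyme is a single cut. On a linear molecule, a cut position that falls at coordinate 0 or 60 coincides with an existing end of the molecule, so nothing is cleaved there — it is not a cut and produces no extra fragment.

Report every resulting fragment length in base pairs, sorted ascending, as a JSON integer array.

Scan for sites:
  SqiIII (ACTCA, off=2): starts [19, 36] → cuts [21, 38]
  VbrVI (GAGAG, off=1): starts [42] → cuts [43]
  HnxX (CGATAGA, off=4): starts [49] → cuts [53]
  LmaI (TCTT, off=3): starts [6, 30] → cuts [9, 33]
  RvuIX (CTAA, off=1): no sites

All cut coordinates (distinct, sorted): [9, 21, 33, 38, 43, 53]

Fragments:
  [0,9): 9 bp
  [9,21): 12 bp
  [21,33): 12 bp
  [33,38): 5 bp
  [38,43): 5 bp
  [43,53): 10 bp
  [53,60): 7 bp

[5,5,7,9,10,12,12]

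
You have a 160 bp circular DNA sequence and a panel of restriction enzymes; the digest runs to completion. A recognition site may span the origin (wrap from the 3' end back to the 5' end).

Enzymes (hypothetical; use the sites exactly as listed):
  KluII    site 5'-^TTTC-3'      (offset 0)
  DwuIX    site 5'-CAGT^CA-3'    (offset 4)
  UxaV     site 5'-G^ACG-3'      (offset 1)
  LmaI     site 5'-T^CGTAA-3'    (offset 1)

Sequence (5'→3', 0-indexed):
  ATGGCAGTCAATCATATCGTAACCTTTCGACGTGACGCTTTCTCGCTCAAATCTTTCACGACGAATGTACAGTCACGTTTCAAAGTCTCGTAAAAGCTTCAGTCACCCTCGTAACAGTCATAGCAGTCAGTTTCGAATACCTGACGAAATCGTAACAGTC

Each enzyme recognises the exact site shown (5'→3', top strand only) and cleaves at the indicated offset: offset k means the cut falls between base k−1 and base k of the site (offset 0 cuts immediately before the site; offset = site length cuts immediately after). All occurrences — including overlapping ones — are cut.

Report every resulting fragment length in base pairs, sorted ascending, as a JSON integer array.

Per-enzyme occurrences:
  KluII (TTTC, off=0): starts [24, 38, 53, 77, 130] → cuts [24, 38, 53, 77, 130]
  DwuIX (CAGTCA, off=4): starts [4, 69, 99, 114, 123, 155] → cuts [8, 73, 103, 118, 127, 159]
  UxaV (GACG, off=1): starts [28, 33, 59, 142] → cuts [29, 34, 60, 143]
  LmaI (TCGTAA, off=1): starts [16, 87, 108, 149] → cuts [17, 88, 109, 150]

Pooled cuts: [8, 17, 24, 29, 34, 38, 53, 60, 73, 77, 88, 103, 109, 118, 127, 130, 143, 150, 159]

Fragment lengths:
  8→17: 9 bp
  17→24: 7 bp
  24→29: 5 bp
  29→34: 5 bp
  34→38: 4 bp
  38→53: 15 bp
  53→60: 7 bp
  60→73: 13 bp
  73→77: 4 bp
  77→88: 11 bp
  88→103: 15 bp
  103→109: 6 bp
  109→118: 9 bp
  118→127: 9 bp
  127→130: 3 bp
  130→143: 13 bp
  143→150: 7 bp
  150→159: 9 bp
  159→8 (wrap): 160-159+8 = 9 bp

[3,4,4,5,5,6,7,7,7,9,9,9,9,9,11,13,13,15,15]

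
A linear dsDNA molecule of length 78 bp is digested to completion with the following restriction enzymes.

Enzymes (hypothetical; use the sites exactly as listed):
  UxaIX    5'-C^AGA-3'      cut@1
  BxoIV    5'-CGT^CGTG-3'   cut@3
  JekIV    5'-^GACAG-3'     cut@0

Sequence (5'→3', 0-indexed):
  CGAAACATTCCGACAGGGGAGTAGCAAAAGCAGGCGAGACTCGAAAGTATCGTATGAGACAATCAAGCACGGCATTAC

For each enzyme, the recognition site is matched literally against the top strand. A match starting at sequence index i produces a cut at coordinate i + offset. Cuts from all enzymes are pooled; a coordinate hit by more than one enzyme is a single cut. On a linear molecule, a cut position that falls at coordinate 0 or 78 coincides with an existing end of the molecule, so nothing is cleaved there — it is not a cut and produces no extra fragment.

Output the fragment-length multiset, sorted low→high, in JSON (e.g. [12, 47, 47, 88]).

Per-enzyme occurrences:
  UxaIX (CAGA, off=1): no sites
  BxoIV (CGTCGTG, off=3): no sites
  JekIV (GACAG, off=0): starts [11] → cuts [11]

All cut coordinates (distinct, sorted): [11]

Fragments:
  [0,11): 11 bp
  [11,78): 67 bp

[11,67]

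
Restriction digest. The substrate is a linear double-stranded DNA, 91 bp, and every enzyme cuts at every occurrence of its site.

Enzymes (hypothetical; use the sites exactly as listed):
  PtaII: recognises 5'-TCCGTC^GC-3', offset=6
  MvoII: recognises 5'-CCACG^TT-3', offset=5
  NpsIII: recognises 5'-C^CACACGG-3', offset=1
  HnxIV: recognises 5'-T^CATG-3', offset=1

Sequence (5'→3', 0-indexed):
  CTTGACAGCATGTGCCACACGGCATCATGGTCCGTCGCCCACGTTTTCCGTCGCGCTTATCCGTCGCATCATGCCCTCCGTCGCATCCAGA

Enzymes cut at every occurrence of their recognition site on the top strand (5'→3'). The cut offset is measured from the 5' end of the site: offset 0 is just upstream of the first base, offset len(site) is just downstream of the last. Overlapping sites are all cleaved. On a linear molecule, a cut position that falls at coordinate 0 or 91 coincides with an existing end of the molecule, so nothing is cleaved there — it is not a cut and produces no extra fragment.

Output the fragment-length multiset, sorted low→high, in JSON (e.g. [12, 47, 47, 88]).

[4,7,9,9,10,11,13,13,15]

Per-enzyme occurrences:
  PtaII (TCCGTCGC, off=6): starts [30, 46, 59, 76] → cuts [36, 52, 65, 82]
  MvoII (CCACGTT, off=5): starts [38] → cuts [43]
  NpsIII (CCACACGG, off=1): starts [14] → cuts [15]
  HnxIV (TCATG, off=1): starts [24, 68] → cuts [25, 69]

Pooled cuts: [15, 25, 36, 43, 52, 65, 69, 82]

Fragment lengths:
  [0,15): 15 bp
  [15,25): 10 bp
  [25,36): 11 bp
  [36,43): 7 bp
  [43,52): 9 bp
  [52,65): 13 bp
  [65,69): 4 bp
  [69,82): 13 bp
  [82,91): 9 bp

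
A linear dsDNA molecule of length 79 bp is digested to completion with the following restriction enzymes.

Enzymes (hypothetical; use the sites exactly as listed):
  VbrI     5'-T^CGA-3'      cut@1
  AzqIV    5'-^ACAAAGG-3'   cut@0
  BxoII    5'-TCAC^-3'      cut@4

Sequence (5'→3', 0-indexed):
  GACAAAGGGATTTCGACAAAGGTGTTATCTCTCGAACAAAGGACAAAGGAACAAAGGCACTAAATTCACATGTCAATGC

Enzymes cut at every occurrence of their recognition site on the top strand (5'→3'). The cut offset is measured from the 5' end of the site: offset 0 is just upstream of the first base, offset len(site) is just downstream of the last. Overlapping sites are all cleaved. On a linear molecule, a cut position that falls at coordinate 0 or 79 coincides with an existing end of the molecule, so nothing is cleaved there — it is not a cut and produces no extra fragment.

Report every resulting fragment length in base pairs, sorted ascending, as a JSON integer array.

[1,2,3,7,8,10,12,17,19]

Site scan:
  VbrI TCGA/1: at [12, 31] ⇒ [13, 32]
  AzqIV ACAAAGG/0: at [1, 15, 35, 42, 50] ⇒ [1, 15, 35, 42, 50]
  BxoII TCAC/4: at [65] ⇒ [69]

Pooled cuts: [1, 13, 15, 32, 35, 42, 50, 69]

Fragments:
  [0,1): 1 bp
  [1,13): 12 bp
  [13,15): 2 bp
  [15,32): 17 bp
  [32,35): 3 bp
  [35,42): 7 bp
  [42,50): 8 bp
  [50,69): 19 bp
  [69,79): 10 bp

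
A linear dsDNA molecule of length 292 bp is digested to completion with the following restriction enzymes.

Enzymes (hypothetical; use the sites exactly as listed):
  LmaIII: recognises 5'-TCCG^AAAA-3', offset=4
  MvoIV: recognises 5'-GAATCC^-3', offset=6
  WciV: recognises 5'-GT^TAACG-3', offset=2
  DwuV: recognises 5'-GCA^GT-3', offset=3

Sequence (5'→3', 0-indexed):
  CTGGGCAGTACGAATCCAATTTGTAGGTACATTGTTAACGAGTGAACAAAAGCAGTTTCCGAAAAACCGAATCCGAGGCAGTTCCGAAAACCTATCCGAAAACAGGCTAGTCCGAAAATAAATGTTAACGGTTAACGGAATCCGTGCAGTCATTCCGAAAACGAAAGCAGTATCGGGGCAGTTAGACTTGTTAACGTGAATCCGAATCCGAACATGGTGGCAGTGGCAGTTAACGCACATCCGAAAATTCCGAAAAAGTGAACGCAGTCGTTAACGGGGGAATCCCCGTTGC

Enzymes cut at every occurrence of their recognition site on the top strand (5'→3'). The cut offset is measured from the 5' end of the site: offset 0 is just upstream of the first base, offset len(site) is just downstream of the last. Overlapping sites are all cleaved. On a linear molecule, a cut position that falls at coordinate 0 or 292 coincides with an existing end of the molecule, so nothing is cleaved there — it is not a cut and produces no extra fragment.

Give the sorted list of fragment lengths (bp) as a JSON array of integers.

[2,5,5,6,6,6,6,7,7,7,7,9,9,10,11,11,11,11,12,12,12,13,13,13,14,14,16,18,19]

Site scan:
  LmaIII (TCCGAAAA, off=4): starts [57, 82, 94, 110, 153, 239, 248] → cuts [61, 86, 98, 114, 157, 243, 252]
  MvoIV (GAATCC, off=6): starts [11, 68, 137, 197, 203, 279] → cuts [17, 74, 143, 203, 209, 285]
  WciV (GTTAACG, off=2): starts [33, 123, 130, 189, 228, 269] → cuts [35, 125, 132, 191, 230, 271]
  DwuV (GCAGT, off=3): starts [4, 51, 77, 145, 166, 177, 219, 225, 263] → cuts [7, 54, 80, 148, 169, 180, 222, 228, 266]

All cut coordinates (distinct, sorted): [7, 17, 35, 54, 61, 74, 80, 86, 98, 114, 125, 132, 143, 148, 157, 169, 180, 191, 203, 209, 222, 228, 230, 243, 252, 266, 271, 285]

Fragments:
  [0,7): 7 bp
  [7,17): 10 bp
  [17,35): 18 bp
  [35,54): 19 bp
  [54,61): 7 bp
  [61,74): 13 bp
  [74,80): 6 bp
  [80,86): 6 bp
  [86,98): 12 bp
  [98,114): 16 bp
  [114,125): 11 bp
  [125,132): 7 bp
  [132,143): 11 bp
  [143,148): 5 bp
  [148,157): 9 bp
  [157,169): 12 bp
  [169,180): 11 bp
  [180,191): 11 bp
  [191,203): 12 bp
  [203,209): 6 bp
  [209,222): 13 bp
  [222,228): 6 bp
  [228,230): 2 bp
  [230,243): 13 bp
  [243,252): 9 bp
  [252,266): 14 bp
  [266,271): 5 bp
  [271,285): 14 bp
  [285,292): 7 bp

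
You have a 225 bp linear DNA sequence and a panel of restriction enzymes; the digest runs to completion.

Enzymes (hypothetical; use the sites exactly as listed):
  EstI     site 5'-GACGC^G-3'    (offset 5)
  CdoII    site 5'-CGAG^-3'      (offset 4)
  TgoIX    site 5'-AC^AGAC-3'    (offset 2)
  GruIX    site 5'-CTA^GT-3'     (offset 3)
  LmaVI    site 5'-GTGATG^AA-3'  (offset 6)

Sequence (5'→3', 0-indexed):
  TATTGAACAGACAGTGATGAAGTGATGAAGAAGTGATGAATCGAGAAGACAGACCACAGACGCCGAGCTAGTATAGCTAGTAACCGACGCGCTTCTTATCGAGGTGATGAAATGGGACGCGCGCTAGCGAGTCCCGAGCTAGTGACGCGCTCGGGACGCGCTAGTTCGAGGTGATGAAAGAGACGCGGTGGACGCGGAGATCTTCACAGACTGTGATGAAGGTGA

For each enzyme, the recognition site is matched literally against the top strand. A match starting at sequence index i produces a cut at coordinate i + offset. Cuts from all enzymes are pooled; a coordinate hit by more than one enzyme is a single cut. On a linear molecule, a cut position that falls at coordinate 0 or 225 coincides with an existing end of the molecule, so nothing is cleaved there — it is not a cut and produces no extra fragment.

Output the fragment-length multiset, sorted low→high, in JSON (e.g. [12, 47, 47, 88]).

Site scan:
  EstI GACGCG/5: at [85, 115, 143, 154, 181, 190] ⇒ [90, 120, 148, 159, 186, 195]
  CdoII CGAG/4: at [41, 63, 99, 127, 134, 166] ⇒ [45, 67, 103, 131, 138, 170]
  TgoIX ACAGAC/2: at [6, 48, 55, 205] ⇒ [8, 50, 57, 207]
  GruIX CTAGT/3: at [67, 76, 138, 160] ⇒ [70, 79, 141, 163]
  LmaVI GTGATGAA/6: at [13, 21, 32, 103, 170, 212] ⇒ [19, 27, 38, 109, 176, 218]

Pooled cuts: [8, 19, 27, 38, 45, 50, 57, 67, 70, 79, 90, 103, 109, 120, 131, 138, 141, 148, 159, 163, 170, 176, 186, 195, 207, 218]

Fragments:
  [0,8): 8 bp
  [8,19): 11 bp
  [19,27): 8 bp
  [27,38): 11 bp
  [38,45): 7 bp
  [45,50): 5 bp
  [50,57): 7 bp
  [57,67): 10 bp
  [67,70): 3 bp
  [70,79): 9 bp
  [79,90): 11 bp
  [90,103): 13 bp
  [103,109): 6 bp
  [109,120): 11 bp
  [120,131): 11 bp
  [131,138): 7 bp
  [138,141): 3 bp
  [141,148): 7 bp
  [148,159): 11 bp
  [159,163): 4 bp
  [163,170): 7 bp
  [170,176): 6 bp
  [176,186): 10 bp
  [186,195): 9 bp
  [195,207): 12 bp
  [207,218): 11 bp
  [218,225): 7 bp

[3,3,4,5,6,6,7,7,7,7,7,7,8,8,9,9,10,10,11,11,11,11,11,11,11,12,13]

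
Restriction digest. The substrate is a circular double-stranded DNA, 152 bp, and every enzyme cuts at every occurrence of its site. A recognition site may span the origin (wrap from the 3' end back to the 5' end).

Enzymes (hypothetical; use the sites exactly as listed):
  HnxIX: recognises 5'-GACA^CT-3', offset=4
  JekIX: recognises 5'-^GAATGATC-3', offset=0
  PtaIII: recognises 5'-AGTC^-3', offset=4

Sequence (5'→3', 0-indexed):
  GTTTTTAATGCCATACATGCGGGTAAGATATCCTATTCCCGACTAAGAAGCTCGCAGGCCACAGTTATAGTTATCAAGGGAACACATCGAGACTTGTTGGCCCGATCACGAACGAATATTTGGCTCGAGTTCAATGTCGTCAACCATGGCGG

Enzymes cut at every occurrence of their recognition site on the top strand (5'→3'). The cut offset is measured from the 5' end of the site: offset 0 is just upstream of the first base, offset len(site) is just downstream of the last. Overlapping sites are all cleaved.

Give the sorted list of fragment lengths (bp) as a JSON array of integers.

Scan for sites:
  HnxIX (GACACT, off=4): no sites
  JekIX (GAATGATC, off=0): no sites
  PtaIII (AGTC, off=4): no sites

All cut coordinates (distinct, sorted): ∅

Fragment lengths:
  no cuts → one circular fragment of 152 bp

[152]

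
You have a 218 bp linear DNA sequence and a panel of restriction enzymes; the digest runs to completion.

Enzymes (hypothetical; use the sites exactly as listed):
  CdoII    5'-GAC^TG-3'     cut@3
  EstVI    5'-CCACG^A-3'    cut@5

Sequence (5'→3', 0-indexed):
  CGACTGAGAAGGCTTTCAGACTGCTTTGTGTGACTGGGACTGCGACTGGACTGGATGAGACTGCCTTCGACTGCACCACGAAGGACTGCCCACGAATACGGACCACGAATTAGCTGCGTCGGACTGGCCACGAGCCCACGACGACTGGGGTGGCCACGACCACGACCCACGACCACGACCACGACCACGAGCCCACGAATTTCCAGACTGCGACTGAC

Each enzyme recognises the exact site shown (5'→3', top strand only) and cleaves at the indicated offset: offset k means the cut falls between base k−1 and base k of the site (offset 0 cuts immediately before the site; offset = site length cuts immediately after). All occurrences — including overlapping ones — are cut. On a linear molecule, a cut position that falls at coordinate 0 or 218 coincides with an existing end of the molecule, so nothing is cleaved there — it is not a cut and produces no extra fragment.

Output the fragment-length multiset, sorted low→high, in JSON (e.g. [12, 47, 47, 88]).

Per-enzyme occurrences:
  CdoII GACTG/3: at [1, 18, 31, 37, 43, 48, 58, 68, 83, 121, 142, 205, 211] ⇒ [4, 21, 34, 40, 46, 51, 61, 71, 86, 124, 145, 208, 214]
  EstVI CCACGA/5: at [75, 89, 102, 127, 135, 153, 159, 166, 172, 178, 184, 192] ⇒ [80, 94, 107, 132, 140, 158, 164, 171, 177, 183, 189, 197]

Pooled cuts: [4, 21, 34, 40, 46, 51, 61, 71, 80, 86, 94, 107, 124, 132, 140, 145, 158, 164, 171, 177, 183, 189, 197, 208, 214]

Fragments:
  [0,4): 4 bp
  [4,21): 17 bp
  [21,34): 13 bp
  [34,40): 6 bp
  [40,46): 6 bp
  [46,51): 5 bp
  [51,61): 10 bp
  [61,71): 10 bp
  [71,80): 9 bp
  [80,86): 6 bp
  [86,94): 8 bp
  [94,107): 13 bp
  [107,124): 17 bp
  [124,132): 8 bp
  [132,140): 8 bp
  [140,145): 5 bp
  [145,158): 13 bp
  [158,164): 6 bp
  [164,171): 7 bp
  [171,177): 6 bp
  [177,183): 6 bp
  [183,189): 6 bp
  [189,197): 8 bp
  [197,208): 11 bp
  [208,214): 6 bp
  [214,218): 4 bp

[4,4,5,5,6,6,6,6,6,6,6,6,7,8,8,8,8,9,10,10,11,13,13,13,17,17]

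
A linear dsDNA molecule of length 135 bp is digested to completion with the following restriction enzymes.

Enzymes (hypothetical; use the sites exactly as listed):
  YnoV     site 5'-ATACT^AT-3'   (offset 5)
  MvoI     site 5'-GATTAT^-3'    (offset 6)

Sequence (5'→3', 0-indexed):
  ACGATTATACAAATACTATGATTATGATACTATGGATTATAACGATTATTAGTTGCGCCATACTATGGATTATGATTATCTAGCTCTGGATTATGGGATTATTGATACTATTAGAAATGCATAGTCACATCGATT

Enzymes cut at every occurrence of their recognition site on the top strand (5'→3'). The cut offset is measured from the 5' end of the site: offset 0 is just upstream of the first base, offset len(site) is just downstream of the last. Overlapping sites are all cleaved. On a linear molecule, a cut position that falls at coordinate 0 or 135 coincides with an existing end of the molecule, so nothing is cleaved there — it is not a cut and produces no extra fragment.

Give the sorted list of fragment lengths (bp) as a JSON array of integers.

Per-enzyme occurrences:
  YnoV ATACTAT/5: at [12, 26, 59, 104] ⇒ [17, 31, 64, 109]
  MvoI GATTAT/6: at [2, 19, 34, 43, 67, 73, 88, 96] ⇒ [8, 25, 40, 49, 73, 79, 94, 102]

Pooled cuts: [8, 17, 25, 31, 40, 49, 64, 73, 79, 94, 102, 109]

Fragments:
  [0,8): 8 bp
  [8,17): 9 bp
  [17,25): 8 bp
  [25,31): 6 bp
  [31,40): 9 bp
  [40,49): 9 bp
  [49,64): 15 bp
  [64,73): 9 bp
  [73,79): 6 bp
  [79,94): 15 bp
  [94,102): 8 bp
  [102,109): 7 bp
  [109,135): 26 bp

[6,6,7,8,8,8,9,9,9,9,15,15,26]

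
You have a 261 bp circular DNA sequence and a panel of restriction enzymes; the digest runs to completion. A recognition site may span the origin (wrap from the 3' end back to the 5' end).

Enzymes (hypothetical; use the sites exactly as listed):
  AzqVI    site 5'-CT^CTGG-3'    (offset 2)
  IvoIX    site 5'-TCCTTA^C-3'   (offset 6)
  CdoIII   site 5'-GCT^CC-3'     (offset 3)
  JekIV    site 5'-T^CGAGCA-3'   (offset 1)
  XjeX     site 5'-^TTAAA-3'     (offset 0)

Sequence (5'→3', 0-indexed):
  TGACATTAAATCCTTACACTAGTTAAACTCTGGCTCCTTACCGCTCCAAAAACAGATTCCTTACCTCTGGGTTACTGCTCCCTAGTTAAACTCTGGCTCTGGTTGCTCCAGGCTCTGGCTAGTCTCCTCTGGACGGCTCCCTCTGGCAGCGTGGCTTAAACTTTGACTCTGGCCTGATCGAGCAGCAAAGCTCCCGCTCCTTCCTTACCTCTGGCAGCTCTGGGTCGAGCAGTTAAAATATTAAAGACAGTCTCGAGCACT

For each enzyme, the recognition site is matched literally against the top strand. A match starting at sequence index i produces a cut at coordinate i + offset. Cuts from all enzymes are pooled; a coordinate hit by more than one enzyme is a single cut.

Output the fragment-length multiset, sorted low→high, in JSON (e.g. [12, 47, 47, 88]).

[3,3,4,5,5,6,6,6,6,6,6,7,7,7,7,8,9,9,9,10,10,11,13,13,13,13,13,14,14,18]

Scan for sites:
  AzqVI CTCTGG/2: at [27, 64, 90, 96, 112, 126, 140, 166, 208, 217] ⇒ [29, 66, 92, 98, 114, 128, 142, 168, 210, 219]
  IvoIX TCCTTAC/6: at [10, 34, 57, 201] ⇒ [16, 40, 63, 207]
  CdoIII GCTCC/3: at [32, 42, 76, 104, 135, 189, 195] ⇒ [35, 45, 79, 107, 138, 192, 198]
  JekIV TCGAGCA/1: at [177, 224, 252] ⇒ [178, 225, 253]
  XjeX TTAAA/0: at [5, 22, 85, 155, 232, 240] ⇒ [5, 22, 85, 155, 232, 240]

All cut coordinates (distinct, sorted): [5, 16, 22, 29, 35, 40, 45, 63, 66, 79, 85, 92, 98, 107, 114, 128, 138, 142, 155, 168, 178, 192, 198, 207, 210, 219, 225, 232, 240, 253]

Fragment lengths:
  5→16: 11 bp
  16→22: 6 bp
  22→29: 7 bp
  29→35: 6 bp
  35→40: 5 bp
  40→45: 5 bp
  45→63: 18 bp
  63→66: 3 bp
  66→79: 13 bp
  79→85: 6 bp
  85→92: 7 bp
  92→98: 6 bp
  98→107: 9 bp
  107→114: 7 bp
  114→128: 14 bp
  128→138: 10 bp
  138→142: 4 bp
  142→155: 13 bp
  155→168: 13 bp
  168→178: 10 bp
  178→192: 14 bp
  192→198: 6 bp
  198→207: 9 bp
  207→210: 3 bp
  210→219: 9 bp
  219→225: 6 bp
  225→232: 7 bp
  232→240: 8 bp
  240→253: 13 bp
  253→5 (wrap): 261-253+5 = 13 bp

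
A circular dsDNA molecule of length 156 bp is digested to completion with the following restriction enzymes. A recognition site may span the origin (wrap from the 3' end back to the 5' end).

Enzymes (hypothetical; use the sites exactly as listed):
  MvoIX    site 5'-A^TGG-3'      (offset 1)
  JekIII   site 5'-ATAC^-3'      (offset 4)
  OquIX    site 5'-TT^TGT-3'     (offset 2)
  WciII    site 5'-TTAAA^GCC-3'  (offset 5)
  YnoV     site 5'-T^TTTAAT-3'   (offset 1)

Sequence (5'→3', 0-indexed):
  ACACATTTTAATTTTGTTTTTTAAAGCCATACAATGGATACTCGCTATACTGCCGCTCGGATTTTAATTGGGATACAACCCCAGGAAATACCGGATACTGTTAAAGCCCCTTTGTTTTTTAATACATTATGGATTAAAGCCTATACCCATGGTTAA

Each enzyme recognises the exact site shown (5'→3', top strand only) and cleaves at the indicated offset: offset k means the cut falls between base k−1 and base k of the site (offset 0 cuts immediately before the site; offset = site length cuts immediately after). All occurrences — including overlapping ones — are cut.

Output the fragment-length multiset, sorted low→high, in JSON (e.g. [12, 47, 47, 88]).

[2,3,4,5,7,7,7,7,7,8,8,8,9,9,11,12,13,14,15]

Scan for sites:
  MvoIX ATGG/1: at [33, 128, 148] ⇒ [34, 129, 149]
  JekIII ATAC/4: at [28, 37, 46, 72, 87, 94, 121, 142] ⇒ [32, 41, 50, 76, 91, 98, 125, 146]
  OquIX TTTGT/2: at [12, 110] ⇒ [14, 112]
  WciII TTAAAGCC/5: at [20, 100, 133] ⇒ [25, 105, 138]
  YnoV TTTTAAT/1: at [5, 61, 116] ⇒ [6, 62, 117]

All cut coordinates (distinct, sorted): [6, 14, 25, 32, 34, 41, 50, 62, 76, 91, 98, 105, 112, 117, 125, 129, 138, 146, 149]

Fragments:
  6→14: 8 bp
  14→25: 11 bp
  25→32: 7 bp
  32→34: 2 bp
  34→41: 7 bp
  41→50: 9 bp
  50→62: 12 bp
  62→76: 14 bp
  76→91: 15 bp
  91→98: 7 bp
  98→105: 7 bp
  105→112: 7 bp
  112→117: 5 bp
  117→125: 8 bp
  125→129: 4 bp
  129→138: 9 bp
  138→146: 8 bp
  146→149: 3 bp
  149→6 (wrap): 156-149+6 = 13 bp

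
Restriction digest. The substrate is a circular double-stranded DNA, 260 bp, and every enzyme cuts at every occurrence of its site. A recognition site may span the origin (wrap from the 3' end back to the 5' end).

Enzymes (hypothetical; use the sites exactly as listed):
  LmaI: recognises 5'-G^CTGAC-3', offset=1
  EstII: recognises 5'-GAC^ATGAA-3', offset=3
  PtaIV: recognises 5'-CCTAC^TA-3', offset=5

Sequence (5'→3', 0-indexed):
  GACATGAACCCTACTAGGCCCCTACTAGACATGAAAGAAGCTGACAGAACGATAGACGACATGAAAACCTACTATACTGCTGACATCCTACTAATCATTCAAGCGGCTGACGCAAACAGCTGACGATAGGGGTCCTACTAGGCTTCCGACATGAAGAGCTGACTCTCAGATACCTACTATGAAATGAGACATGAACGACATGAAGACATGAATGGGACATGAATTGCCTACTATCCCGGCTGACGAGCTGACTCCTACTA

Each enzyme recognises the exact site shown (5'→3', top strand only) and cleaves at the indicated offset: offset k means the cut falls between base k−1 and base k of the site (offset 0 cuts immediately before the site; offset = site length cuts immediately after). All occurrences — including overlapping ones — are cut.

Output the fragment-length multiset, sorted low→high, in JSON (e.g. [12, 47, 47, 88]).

[5,5,7,8,8,8,8,9,10,11,11,11,11,12,12,12,13,13,13,15,19,19,20]

Site scan:
  LmaI (GCTGAC, off=1): starts [39, 78, 105, 118, 157, 238, 246] → cuts [40, 79, 106, 119, 158, 239, 247]
  EstII (GACATGAA, off=3): starts [0, 27, 57, 147, 187, 196, 204, 215] → cuts [3, 30, 60, 150, 190, 199, 207, 218]
  PtaIV (CCTACTA, off=5): starts [9, 20, 67, 86, 133, 172, 226, 253] → cuts [14, 25, 72, 91, 138, 177, 231, 258]

Pooled cuts: [3, 14, 25, 30, 40, 60, 72, 79, 91, 106, 119, 138, 150, 158, 177, 190, 199, 207, 218, 231, 239, 247, 258]

Fragments:
  3→14: 11 bp
  14→25: 11 bp
  25→30: 5 bp
  30→40: 10 bp
  40→60: 20 bp
  60→72: 12 bp
  72→79: 7 bp
  79→91: 12 bp
  91→106: 15 bp
  106→119: 13 bp
  119→138: 19 bp
  138→150: 12 bp
  150→158: 8 bp
  158→177: 19 bp
  177→190: 13 bp
  190→199: 9 bp
  199→207: 8 bp
  207→218: 11 bp
  218→231: 13 bp
  231→239: 8 bp
  239→247: 8 bp
  247→258: 11 bp
  258→3 (wrap): 260-258+3 = 5 bp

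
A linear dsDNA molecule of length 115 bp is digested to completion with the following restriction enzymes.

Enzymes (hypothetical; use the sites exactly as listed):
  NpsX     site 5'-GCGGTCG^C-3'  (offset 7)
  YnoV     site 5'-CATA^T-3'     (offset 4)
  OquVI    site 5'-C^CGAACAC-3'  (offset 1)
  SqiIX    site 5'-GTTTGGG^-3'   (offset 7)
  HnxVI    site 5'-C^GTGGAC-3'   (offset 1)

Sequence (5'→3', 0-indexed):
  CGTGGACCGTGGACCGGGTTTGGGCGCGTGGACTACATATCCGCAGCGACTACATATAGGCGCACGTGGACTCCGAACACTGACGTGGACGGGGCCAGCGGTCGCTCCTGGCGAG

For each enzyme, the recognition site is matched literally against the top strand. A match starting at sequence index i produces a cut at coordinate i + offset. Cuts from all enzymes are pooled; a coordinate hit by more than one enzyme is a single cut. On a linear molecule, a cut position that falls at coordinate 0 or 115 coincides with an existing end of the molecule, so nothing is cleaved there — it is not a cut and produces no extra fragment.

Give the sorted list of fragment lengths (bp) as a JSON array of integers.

[1,3,7,8,9,11,11,12,16,17,20]

Per-enzyme occurrences:
  NpsX GCGGTCGC/7: at [97] ⇒ [104]
  YnoV CATAT/4: at [35, 52] ⇒ [39, 56]
  OquVI CCGAACAC/1: at [72] ⇒ [73]
  SqiIX GTTTGGG/7: at [17] ⇒ [24]
  HnxVI CGTGGAC/1: at [0, 7, 26, 64, 83] ⇒ [1, 8, 27, 65, 84]

All cut coordinates (distinct, sorted): [1, 8, 24, 27, 39, 56, 65, 73, 84, 104]

Fragment lengths:
  [0,1): 1 bp
  [1,8): 7 bp
  [8,24): 16 bp
  [24,27): 3 bp
  [27,39): 12 bp
  [39,56): 17 bp
  [56,65): 9 bp
  [65,73): 8 bp
  [73,84): 11 bp
  [84,104): 20 bp
  [104,115): 11 bp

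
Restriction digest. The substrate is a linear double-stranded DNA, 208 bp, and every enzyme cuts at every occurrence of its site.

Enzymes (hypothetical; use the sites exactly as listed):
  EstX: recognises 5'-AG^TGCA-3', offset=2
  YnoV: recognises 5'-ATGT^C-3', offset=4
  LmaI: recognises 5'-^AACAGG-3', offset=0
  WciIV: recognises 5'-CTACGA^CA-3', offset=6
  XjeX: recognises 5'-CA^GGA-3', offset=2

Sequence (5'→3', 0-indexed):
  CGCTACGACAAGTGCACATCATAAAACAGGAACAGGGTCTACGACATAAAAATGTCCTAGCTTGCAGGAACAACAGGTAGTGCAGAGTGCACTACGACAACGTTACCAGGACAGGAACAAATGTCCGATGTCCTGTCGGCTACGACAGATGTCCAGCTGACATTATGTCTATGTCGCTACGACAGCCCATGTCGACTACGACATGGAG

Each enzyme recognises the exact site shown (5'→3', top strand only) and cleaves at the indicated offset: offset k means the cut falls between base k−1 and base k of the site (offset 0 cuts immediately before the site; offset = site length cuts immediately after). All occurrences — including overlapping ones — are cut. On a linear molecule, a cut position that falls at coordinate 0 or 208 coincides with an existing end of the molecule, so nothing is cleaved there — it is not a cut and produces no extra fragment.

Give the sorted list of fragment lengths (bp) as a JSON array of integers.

Per-enzyme occurrences:
  EstX AGTGCA/2: at [10, 78, 85] ⇒ [12, 80, 87]
  YnoV ATGTC/4: at [51, 120, 127, 148, 164, 170, 188] ⇒ [55, 124, 131, 152, 168, 174, 192]
  LmaI AACAGG/0: at [24, 30, 71] ⇒ [24, 30, 71]
  WciIV CTACGACA/6: at [2, 38, 91, 139, 176, 195] ⇒ [8, 44, 97, 145, 182, 201]
  XjeX CAGGA/2: at [26, 64, 106, 111] ⇒ [28, 66, 108, 113]

Pooled cuts: [8, 12, 24, 28, 30, 44, 55, 66, 71, 80, 87, 97, 108, 113, 124, 131, 145, 152, 168, 174, 182, 192, 201]

Fragment lengths:
  [0,8): 8 bp
  [8,12): 4 bp
  [12,24): 12 bp
  [24,28): 4 bp
  [28,30): 2 bp
  [30,44): 14 bp
  [44,55): 11 bp
  [55,66): 11 bp
  [66,71): 5 bp
  [71,80): 9 bp
  [80,87): 7 bp
  [87,97): 10 bp
  [97,108): 11 bp
  [108,113): 5 bp
  [113,124): 11 bp
  [124,131): 7 bp
  [131,145): 14 bp
  [145,152): 7 bp
  [152,168): 16 bp
  [168,174): 6 bp
  [174,182): 8 bp
  [182,192): 10 bp
  [192,201): 9 bp
  [201,208): 7 bp

[2,4,4,5,5,6,7,7,7,7,8,8,9,9,10,10,11,11,11,11,12,14,14,16]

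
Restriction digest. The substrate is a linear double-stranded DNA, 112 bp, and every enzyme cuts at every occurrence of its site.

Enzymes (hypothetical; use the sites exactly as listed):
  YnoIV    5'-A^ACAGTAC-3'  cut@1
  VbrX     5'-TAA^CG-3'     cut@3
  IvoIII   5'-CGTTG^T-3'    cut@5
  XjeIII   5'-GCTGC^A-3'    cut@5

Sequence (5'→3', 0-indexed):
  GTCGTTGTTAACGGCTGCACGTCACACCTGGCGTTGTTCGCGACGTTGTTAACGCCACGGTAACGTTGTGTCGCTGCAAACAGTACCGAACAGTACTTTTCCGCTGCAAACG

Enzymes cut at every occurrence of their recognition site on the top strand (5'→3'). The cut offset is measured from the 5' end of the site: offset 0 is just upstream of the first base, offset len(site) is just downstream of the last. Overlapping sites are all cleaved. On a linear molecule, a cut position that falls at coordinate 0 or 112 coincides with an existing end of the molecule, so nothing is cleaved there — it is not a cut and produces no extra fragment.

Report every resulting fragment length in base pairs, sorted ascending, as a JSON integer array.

Scan for sites:
  YnoIV AACAGTAC/1: at [78, 88] ⇒ [79, 89]
  VbrX TAACG/3: at [8, 49, 60] ⇒ [11, 52, 63]
  IvoIII CGTTGT/5: at [2, 31, 43, 63] ⇒ [7, 36, 48, 68]
  XjeIII GCTGCA/5: at [13, 72, 102] ⇒ [18, 77, 107]

All cut coordinates (distinct, sorted): [7, 11, 18, 36, 48, 52, 63, 68, 77, 79, 89, 107]

Fragment lengths:
  [0,7): 7 bp
  [7,11): 4 bp
  [11,18): 7 bp
  [18,36): 18 bp
  [36,48): 12 bp
  [48,52): 4 bp
  [52,63): 11 bp
  [63,68): 5 bp
  [68,77): 9 bp
  [77,79): 2 bp
  [79,89): 10 bp
  [89,107): 18 bp
  [107,112): 5 bp

[2,4,4,5,5,7,7,9,10,11,12,18,18]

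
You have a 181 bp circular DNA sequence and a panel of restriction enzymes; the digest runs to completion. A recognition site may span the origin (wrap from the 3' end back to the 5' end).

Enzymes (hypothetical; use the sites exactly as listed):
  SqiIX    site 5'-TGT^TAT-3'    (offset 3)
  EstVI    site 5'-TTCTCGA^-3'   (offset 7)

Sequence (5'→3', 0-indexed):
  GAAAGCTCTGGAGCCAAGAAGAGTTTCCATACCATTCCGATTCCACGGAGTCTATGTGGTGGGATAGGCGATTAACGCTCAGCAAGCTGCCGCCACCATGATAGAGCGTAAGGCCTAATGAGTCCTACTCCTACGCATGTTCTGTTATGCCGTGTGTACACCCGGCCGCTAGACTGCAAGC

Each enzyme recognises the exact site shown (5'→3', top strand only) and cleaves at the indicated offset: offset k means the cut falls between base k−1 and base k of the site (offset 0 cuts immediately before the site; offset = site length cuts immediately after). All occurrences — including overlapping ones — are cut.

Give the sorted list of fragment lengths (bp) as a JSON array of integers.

Scan for sites:
  SqiIX (TGTTAT, off=3): starts [142] → cuts [145]
  EstVI (TTCTCGA, off=7): no sites

Pooled cuts: [145]

Fragment lengths:
  145→145 (wrap): 181-145+145 = 181 bp

[181]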